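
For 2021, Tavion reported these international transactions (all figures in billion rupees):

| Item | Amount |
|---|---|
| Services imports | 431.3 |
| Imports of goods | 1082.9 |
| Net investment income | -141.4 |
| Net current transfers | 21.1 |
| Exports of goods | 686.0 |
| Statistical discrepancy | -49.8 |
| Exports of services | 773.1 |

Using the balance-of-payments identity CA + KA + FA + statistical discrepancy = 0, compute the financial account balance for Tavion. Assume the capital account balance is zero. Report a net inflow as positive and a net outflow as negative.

225.2

Goods balance = 686.0 - 1082.9 = -396.9
Services balance = 773.1 - 431.3 = 341.8
Trade balance (goods + services) = -396.9 + 341.8 = -55.1
Net primary income = -141.4
Net secondary income = 21.1
Current account = -55.1 + (-141.4) + 21.1 = -175.4
Financial account = -(-175.4 + (-49.8)) = 225.2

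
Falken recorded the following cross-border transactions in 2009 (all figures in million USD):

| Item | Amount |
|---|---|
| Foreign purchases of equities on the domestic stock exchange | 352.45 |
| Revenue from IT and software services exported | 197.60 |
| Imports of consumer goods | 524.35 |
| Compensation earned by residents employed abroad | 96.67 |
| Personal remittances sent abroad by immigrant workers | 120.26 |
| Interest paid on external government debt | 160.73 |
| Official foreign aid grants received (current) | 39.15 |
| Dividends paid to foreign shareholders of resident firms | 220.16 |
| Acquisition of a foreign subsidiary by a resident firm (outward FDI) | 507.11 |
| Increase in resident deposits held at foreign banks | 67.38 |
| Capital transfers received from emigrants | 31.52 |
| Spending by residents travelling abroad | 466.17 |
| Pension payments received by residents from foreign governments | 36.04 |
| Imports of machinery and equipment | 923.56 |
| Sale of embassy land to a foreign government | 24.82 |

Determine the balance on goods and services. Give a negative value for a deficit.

Goods: -923.56 - 524.35 = -1447.91
Services: -466.17 + 197.60 = -268.57
Trade balance = -1447.91 + (-268.57) = -1716.48
(Excluded from the trade balance — financial account: foreign purchases of equities on the domestic stock exchange 352.45, acquisition of a foreign subsidiary by a resident firm (outward FDI) 507.11, increase in resident deposits held at foreign banks 67.38; primary income: compensation earned by residents employed abroad 96.67, interest paid on external government debt 160.73, dividends paid to foreign shareholders of resident firms 220.16; secondary income: personal remittances sent abroad by immigrant workers 120.26, official foreign aid grants received (current) 39.15, pension payments received by residents from foreign governments 36.04; capital account: capital transfers received from emigrants 31.52, sale of embassy land to a foreign government 24.82.)

-1716.48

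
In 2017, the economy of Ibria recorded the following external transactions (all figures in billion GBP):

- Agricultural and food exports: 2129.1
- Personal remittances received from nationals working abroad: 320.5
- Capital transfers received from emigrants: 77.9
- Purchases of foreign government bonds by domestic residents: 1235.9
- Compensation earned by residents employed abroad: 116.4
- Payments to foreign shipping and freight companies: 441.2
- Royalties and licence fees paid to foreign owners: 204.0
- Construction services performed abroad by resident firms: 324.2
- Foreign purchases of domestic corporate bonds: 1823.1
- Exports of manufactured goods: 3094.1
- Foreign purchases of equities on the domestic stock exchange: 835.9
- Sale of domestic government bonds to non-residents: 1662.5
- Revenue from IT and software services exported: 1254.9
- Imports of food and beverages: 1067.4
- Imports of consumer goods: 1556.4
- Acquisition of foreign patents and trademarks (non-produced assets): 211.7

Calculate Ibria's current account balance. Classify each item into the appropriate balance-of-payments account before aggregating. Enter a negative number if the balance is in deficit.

Goods: -1067.4 + 2129.1 + 3094.1 - 1556.4 = 2599.4
Services: 324.2 + 1254.9 - 204.0 - 441.2 = 933.9
Primary income: 116.4
Secondary income: 320.5
Current account = 2599.4 + 933.9 + 116.4 + 320.5 = 3970.2
(Excluded from the current account — capital account: capital transfers received from emigrants 77.9, acquisition of foreign patents and trademarks (non-produced assets) 211.7; financial account: purchases of foreign government bonds by domestic residents 1235.9, foreign purchases of domestic corporate bonds 1823.1, foreign purchases of equities on the domestic stock exchange 835.9, sale of domestic government bonds to non-residents 1662.5.)

3970.2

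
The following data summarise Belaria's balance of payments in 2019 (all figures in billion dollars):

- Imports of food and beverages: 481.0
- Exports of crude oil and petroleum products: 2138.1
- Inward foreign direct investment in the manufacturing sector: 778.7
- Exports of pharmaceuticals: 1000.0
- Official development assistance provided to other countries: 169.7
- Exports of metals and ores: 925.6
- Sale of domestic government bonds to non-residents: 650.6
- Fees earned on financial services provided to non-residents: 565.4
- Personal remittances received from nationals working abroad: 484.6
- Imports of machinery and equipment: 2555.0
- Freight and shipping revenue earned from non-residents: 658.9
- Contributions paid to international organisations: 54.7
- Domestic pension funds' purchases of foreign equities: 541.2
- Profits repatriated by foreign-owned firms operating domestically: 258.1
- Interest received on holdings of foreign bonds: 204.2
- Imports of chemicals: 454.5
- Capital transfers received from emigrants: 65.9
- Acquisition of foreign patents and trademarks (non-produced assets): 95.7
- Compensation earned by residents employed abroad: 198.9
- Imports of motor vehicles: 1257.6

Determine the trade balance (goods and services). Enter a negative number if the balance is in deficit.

539.9

Goods: 1000.0 - 2555.0 - 454.5 + 925.6 - 481.0 - 1257.6 + 2138.1 = -684.4
Services: 565.4 + 658.9 = 1224.3
Trade balance = -684.4 + 1224.3 = 539.9
(Excluded from the trade balance — financial account: inward foreign direct investment in the manufacturing sector 778.7, sale of domestic government bonds to non-residents 650.6, domestic pension funds' purchases of foreign equities 541.2; secondary income: official development assistance provided to other countries 169.7, personal remittances received from nationals working abroad 484.6, contributions paid to international organisations 54.7; primary income: profits repatriated by foreign-owned firms operating domestically 258.1, interest received on holdings of foreign bonds 204.2, compensation earned by residents employed abroad 198.9; capital account: capital transfers received from emigrants 65.9, acquisition of foreign patents and trademarks (non-produced assets) 95.7.)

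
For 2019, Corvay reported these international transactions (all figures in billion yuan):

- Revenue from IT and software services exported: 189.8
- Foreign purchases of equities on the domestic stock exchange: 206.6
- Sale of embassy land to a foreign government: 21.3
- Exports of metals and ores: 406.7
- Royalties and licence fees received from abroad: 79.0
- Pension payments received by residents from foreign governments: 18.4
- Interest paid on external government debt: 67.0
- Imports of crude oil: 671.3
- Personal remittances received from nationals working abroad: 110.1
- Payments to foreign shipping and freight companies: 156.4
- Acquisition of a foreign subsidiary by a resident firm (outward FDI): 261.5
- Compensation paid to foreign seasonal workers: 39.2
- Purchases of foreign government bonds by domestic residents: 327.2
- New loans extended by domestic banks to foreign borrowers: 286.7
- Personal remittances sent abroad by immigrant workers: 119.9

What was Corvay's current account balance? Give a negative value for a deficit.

-249.8

Goods: 406.7 - 671.3 = -264.6
Services: -156.4 + 79.0 + 189.8 = 112.4
Primary income: -67.0 - 39.2 = -106.2
Secondary income: -119.9 + 18.4 + 110.1 = 8.6
Current account = (-264.6) + 112.4 + (-106.2) + 8.6 = -249.8
(Excluded from the current account — financial account: foreign purchases of equities on the domestic stock exchange 206.6, acquisition of a foreign subsidiary by a resident firm (outward FDI) 261.5, purchases of foreign government bonds by domestic residents 327.2, new loans extended by domestic banks to foreign borrowers 286.7; capital account: sale of embassy land to a foreign government 21.3.)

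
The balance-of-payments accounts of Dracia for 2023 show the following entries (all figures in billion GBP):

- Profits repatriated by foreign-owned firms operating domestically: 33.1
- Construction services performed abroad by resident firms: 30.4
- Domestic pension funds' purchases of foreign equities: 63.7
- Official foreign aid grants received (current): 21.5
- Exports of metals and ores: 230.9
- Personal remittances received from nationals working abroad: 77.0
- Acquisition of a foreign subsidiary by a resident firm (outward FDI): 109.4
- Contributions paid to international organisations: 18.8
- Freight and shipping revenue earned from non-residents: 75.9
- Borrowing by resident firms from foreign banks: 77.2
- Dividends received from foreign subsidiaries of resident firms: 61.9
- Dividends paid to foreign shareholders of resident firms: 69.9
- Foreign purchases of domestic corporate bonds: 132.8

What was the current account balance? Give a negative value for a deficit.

Goods: 230.9
Services: 75.9 + 30.4 = 106.3
Primary income: -33.1 - 69.9 + 61.9 = -41.1
Secondary income: 77.0 - 18.8 + 21.5 = 79.7
Current account = 230.9 + 106.3 + (-41.1) + 79.7 = 375.8
(Excluded from the current account — financial account: domestic pension funds' purchases of foreign equities 63.7, acquisition of a foreign subsidiary by a resident firm (outward FDI) 109.4, borrowing by resident firms from foreign banks 77.2, foreign purchases of domestic corporate bonds 132.8.)

375.8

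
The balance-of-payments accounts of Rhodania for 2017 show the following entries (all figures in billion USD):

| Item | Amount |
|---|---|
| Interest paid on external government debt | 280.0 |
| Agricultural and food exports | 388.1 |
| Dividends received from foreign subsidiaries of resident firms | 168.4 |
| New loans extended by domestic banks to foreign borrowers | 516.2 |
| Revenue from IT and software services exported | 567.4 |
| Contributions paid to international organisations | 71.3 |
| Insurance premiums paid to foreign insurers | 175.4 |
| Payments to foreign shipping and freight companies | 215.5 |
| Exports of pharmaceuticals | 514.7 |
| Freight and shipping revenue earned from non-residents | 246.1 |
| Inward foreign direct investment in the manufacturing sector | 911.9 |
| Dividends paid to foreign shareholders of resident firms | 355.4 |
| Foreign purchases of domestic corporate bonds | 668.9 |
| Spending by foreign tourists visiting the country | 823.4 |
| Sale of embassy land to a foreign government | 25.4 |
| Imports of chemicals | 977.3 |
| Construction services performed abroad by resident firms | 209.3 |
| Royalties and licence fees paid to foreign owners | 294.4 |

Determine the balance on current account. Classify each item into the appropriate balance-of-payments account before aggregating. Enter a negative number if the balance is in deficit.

Goods: -977.3 + 388.1 + 514.7 = -74.5
Services: -215.5 - 175.4 + 823.4 + 209.3 - 294.4 + 567.4 + 246.1 = 1160.9
Primary income: 168.4 - 355.4 - 280.0 = -467.0
Secondary income: -71.3
Current account = (-74.5) + 1160.9 + (-467.0) + (-71.3) = 548.1
(Excluded from the current account — financial account: new loans extended by domestic banks to foreign borrowers 516.2, inward foreign direct investment in the manufacturing sector 911.9, foreign purchases of domestic corporate bonds 668.9; capital account: sale of embassy land to a foreign government 25.4.)

548.1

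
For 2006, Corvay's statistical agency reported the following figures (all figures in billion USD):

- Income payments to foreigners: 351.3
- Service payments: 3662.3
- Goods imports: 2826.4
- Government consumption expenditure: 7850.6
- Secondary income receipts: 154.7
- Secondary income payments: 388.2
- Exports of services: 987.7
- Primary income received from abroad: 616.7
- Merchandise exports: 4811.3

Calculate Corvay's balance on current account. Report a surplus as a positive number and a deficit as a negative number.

Goods balance = 4811.3 - 2826.4 = 1984.9
Services balance = 987.7 - 3662.3 = -2674.6
Trade balance (goods + services) = 1984.9 + (-2674.6) = -689.7
Net primary income = 616.7 - 351.3 = 265.4
Net secondary income = 154.7 - 388.2 = -233.5
Current account = -689.7 + 265.4 + (-233.5) = -657.8

-657.8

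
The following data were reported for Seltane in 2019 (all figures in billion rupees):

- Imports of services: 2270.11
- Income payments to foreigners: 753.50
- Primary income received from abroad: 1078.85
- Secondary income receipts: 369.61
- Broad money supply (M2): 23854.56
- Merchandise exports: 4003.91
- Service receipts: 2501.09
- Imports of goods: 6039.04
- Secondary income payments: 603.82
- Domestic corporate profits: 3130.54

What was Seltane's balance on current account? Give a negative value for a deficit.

Goods balance = 4003.91 - 6039.04 = -2035.13
Services balance = 2501.09 - 2270.11 = 230.98
Trade balance (goods + services) = -2035.13 + 230.98 = -1804.15
Net primary income = 1078.85 - 753.50 = 325.35
Net secondary income = 369.61 - 603.82 = -234.21
Current account = -1804.15 + 325.35 + (-234.21) = -1713.01

-1713.01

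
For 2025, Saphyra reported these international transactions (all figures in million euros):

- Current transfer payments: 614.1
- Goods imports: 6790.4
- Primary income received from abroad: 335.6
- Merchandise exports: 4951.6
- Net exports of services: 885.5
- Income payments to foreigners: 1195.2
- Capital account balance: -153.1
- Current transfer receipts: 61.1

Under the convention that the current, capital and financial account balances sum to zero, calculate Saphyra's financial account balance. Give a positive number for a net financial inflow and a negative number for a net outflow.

2519.0

Goods balance = 4951.6 - 6790.4 = -1838.8
Services balance = 885.5
Trade balance (goods + services) = -1838.8 + 885.5 = -953.3
Net primary income = 335.6 - 1195.2 = -859.6
Net secondary income = 61.1 - 614.1 = -553.0
Current account = -953.3 + (-859.6) + (-553.0) = -2365.9
Financial account = -(-2365.9 + (-153.1)) = 2519.0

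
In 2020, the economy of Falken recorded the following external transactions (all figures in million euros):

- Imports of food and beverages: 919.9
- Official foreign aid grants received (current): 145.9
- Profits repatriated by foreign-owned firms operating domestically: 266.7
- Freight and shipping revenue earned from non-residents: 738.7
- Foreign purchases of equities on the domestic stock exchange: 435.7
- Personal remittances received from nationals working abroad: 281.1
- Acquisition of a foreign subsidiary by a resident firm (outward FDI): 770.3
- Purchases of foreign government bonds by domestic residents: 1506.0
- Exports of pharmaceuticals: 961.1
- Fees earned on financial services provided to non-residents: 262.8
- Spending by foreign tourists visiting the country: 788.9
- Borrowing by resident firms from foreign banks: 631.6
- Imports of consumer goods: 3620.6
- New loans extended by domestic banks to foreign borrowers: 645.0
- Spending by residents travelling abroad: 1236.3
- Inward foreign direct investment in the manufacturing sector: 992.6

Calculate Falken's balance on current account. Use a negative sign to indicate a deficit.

Goods: -919.9 - 3620.6 + 961.1 = -3579.4
Services: 262.8 + 738.7 + 788.9 - 1236.3 = 554.1
Primary income: -266.7
Secondary income: 281.1 + 145.9 = 427.0
Current account = (-3579.4) + 554.1 + (-266.7) + 427.0 = -2865.0
(Excluded from the current account — financial account: foreign purchases of equities on the domestic stock exchange 435.7, acquisition of a foreign subsidiary by a resident firm (outward FDI) 770.3, purchases of foreign government bonds by domestic residents 1506.0, borrowing by resident firms from foreign banks 631.6, new loans extended by domestic banks to foreign borrowers 645.0, inward foreign direct investment in the manufacturing sector 992.6.)

-2865.0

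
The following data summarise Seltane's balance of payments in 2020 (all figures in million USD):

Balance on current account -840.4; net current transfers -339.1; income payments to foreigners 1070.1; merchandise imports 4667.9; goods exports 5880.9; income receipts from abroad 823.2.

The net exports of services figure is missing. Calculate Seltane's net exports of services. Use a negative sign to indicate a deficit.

-1467.4

Current account = goods balance + services balance + net primary income + net secondary income
Sum of the known components = 627.0
Net exports of services = CA - (known components) = -840.4 - 627.0 = -1467.4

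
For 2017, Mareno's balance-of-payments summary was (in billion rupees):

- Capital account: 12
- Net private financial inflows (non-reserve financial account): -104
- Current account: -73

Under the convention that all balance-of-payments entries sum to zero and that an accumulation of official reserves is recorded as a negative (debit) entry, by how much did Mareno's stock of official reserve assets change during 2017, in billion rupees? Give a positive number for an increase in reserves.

Official reserve transactions balance = -((-73) + 12 + (-104)) = 165
An accumulation of reserves is recorded as a debit (negative entry), so the change in the stock of reserves is the negative of that balance.
Change in official reserves = -(165) = -165

-165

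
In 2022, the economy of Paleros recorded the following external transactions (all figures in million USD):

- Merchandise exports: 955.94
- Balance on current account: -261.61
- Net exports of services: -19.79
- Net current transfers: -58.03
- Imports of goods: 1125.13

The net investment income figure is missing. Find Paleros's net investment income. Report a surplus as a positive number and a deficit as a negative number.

-14.60

Current account = goods balance + services balance + net primary income + net secondary income
Sum of the known components = -247.01
Net investment income = CA - (known components) = -261.61 - (-247.01) = -14.60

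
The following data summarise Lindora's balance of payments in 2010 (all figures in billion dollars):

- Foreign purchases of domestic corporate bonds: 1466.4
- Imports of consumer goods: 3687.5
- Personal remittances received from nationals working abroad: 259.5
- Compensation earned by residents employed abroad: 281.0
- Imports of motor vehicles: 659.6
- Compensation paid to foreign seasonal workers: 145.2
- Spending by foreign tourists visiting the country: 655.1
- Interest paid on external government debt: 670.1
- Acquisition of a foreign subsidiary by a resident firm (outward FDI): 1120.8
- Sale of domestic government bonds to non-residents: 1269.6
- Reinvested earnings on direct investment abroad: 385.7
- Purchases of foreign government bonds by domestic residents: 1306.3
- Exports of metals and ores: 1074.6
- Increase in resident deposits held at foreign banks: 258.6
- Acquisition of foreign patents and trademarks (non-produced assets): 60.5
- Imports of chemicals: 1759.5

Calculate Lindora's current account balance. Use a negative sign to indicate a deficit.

Goods: 1074.6 - 3687.5 - 1759.5 - 659.6 = -5032.0
Services: 655.1
Primary income: -670.1 + 385.7 - 145.2 + 281.0 = -148.6
Secondary income: 259.5
Current account = (-5032.0) + 655.1 + (-148.6) + 259.5 = -4266.0
(Excluded from the current account — financial account: foreign purchases of domestic corporate bonds 1466.4, acquisition of a foreign subsidiary by a resident firm (outward FDI) 1120.8, sale of domestic government bonds to non-residents 1269.6, purchases of foreign government bonds by domestic residents 1306.3, increase in resident deposits held at foreign banks 258.6; capital account: acquisition of foreign patents and trademarks (non-produced assets) 60.5.)

-4266.0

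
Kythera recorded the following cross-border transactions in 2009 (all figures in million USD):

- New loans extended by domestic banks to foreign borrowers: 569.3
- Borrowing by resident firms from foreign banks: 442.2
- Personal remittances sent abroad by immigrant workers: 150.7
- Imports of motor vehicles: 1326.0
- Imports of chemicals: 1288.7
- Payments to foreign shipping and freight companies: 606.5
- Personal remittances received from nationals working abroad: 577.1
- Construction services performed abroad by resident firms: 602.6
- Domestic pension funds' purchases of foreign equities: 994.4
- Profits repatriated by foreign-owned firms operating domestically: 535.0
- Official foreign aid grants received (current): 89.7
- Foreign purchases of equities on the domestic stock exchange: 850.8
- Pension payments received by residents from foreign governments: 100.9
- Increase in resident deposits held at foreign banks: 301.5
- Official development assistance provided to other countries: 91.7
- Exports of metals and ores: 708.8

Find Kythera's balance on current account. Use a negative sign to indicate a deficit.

-1919.5

Goods: -1288.7 - 1326.0 + 708.8 = -1905.9
Services: 602.6 - 606.5 = -3.9
Primary income: -535.0
Secondary income: 89.7 - 150.7 + 100.9 - 91.7 + 577.1 = 525.3
Current account = (-1905.9) + (-3.9) + (-535.0) + 525.3 = -1919.5
(Excluded from the current account — financial account: new loans extended by domestic banks to foreign borrowers 569.3, borrowing by resident firms from foreign banks 442.2, domestic pension funds' purchases of foreign equities 994.4, foreign purchases of equities on the domestic stock exchange 850.8, increase in resident deposits held at foreign banks 301.5.)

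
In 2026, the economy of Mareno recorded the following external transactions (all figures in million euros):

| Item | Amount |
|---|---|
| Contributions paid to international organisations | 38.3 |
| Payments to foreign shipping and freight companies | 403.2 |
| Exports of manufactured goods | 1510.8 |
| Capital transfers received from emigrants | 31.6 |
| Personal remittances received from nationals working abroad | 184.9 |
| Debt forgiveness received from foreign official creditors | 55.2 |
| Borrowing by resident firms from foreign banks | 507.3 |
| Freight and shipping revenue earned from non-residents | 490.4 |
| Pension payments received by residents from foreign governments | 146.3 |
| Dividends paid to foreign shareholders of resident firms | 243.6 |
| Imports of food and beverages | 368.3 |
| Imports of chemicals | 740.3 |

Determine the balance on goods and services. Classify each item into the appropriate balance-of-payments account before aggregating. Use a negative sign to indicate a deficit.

489.4

Goods: 1510.8 - 740.3 - 368.3 = 402.2
Services: -403.2 + 490.4 = 87.2
Trade balance = 402.2 + 87.2 = 489.4
(Excluded from the trade balance — secondary income: contributions paid to international organisations 38.3, personal remittances received from nationals working abroad 184.9, pension payments received by residents from foreign governments 146.3; capital account: capital transfers received from emigrants 31.6, debt forgiveness received from foreign official creditors 55.2; financial account: borrowing by resident firms from foreign banks 507.3; primary income: dividends paid to foreign shareholders of resident firms 243.6.)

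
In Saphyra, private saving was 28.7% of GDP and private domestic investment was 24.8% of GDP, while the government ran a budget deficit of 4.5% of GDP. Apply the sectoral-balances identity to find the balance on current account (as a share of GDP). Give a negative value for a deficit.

By the sectoral-balances identity, CA = (S_private - I) + (T - G).
Private balance = 28.7 - 24.8 = 3.9
Government balance (T - G) = -4.5
CA = 3.9 + (-4.5) = -0.6

-0.6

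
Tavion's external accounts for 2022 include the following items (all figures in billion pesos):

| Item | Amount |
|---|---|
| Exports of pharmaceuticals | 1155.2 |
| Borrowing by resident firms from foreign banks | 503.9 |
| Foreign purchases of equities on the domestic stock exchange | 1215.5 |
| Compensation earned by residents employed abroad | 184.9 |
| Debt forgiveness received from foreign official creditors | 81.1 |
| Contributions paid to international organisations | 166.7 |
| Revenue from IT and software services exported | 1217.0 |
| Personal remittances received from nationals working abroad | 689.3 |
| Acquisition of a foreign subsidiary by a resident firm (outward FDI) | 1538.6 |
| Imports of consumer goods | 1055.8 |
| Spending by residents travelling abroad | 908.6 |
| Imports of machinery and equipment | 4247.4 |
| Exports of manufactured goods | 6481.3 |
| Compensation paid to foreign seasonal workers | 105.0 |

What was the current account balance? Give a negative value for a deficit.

3244.2

Goods: 1155.2 + 6481.3 - 4247.4 - 1055.8 = 2333.3
Services: -908.6 + 1217.0 = 308.4
Primary income: 184.9 - 105.0 = 79.9
Secondary income: 689.3 - 166.7 = 522.6
Current account = 2333.3 + 308.4 + 79.9 + 522.6 = 3244.2
(Excluded from the current account — financial account: borrowing by resident firms from foreign banks 503.9, foreign purchases of equities on the domestic stock exchange 1215.5, acquisition of a foreign subsidiary by a resident firm (outward FDI) 1538.6; capital account: debt forgiveness received from foreign official creditors 81.1.)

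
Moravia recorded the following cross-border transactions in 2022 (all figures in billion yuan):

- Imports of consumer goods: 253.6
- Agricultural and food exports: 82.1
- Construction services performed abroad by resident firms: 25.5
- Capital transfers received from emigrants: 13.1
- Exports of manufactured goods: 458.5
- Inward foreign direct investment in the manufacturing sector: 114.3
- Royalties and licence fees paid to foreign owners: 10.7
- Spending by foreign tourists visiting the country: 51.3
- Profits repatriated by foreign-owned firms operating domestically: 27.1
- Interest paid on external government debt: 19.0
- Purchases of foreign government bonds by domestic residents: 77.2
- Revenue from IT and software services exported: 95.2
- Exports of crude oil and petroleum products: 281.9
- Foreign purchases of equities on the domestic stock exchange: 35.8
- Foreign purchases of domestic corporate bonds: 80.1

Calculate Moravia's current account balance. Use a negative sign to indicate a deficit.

684.1

Goods: -253.6 + 281.9 + 82.1 + 458.5 = 568.9
Services: 95.2 + 25.5 + 51.3 - 10.7 = 161.3
Primary income: -19.0 - 27.1 = -46.1
Current account = 568.9 + 161.3 + (-46.1) = 684.1
(Excluded from the current account — capital account: capital transfers received from emigrants 13.1; financial account: inward foreign direct investment in the manufacturing sector 114.3, purchases of foreign government bonds by domestic residents 77.2, foreign purchases of equities on the domestic stock exchange 35.8, foreign purchases of domestic corporate bonds 80.1.)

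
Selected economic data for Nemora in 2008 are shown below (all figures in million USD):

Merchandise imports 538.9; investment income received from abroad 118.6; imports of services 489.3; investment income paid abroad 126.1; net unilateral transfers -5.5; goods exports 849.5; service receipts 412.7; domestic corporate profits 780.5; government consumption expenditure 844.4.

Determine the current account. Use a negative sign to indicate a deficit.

Goods balance = 849.5 - 538.9 = 310.6
Services balance = 412.7 - 489.3 = -76.6
Trade balance (goods + services) = 310.6 + (-76.6) = 234.0
Net primary income = 118.6 - 126.1 = -7.5
Net secondary income = -5.5
Current account = 234.0 + (-7.5) + (-5.5) = 221.0

221.0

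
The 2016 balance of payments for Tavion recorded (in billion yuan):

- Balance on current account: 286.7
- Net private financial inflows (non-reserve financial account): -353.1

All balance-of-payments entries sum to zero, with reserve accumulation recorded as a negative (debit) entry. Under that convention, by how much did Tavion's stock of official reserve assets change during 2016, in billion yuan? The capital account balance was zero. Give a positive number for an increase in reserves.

-66.4

Official reserve transactions balance = -(286.7 + (-353.1)) = 66.4
An accumulation of reserves is recorded as a debit (negative entry), so the change in the stock of reserves is the negative of that balance.
Change in official reserves = -(66.4) = -66.4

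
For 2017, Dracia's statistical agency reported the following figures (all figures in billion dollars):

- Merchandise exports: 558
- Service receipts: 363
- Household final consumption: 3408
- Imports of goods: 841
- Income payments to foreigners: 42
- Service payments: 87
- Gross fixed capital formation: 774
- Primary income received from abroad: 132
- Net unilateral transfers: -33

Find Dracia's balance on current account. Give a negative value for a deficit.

Goods balance = 558 - 841 = -283
Services balance = 363 - 87 = 276
Trade balance (goods + services) = -283 + 276 = -7
Net primary income = 132 - 42 = 90
Net secondary income = -33
Current account = -7 + 90 + (-33) = 50

50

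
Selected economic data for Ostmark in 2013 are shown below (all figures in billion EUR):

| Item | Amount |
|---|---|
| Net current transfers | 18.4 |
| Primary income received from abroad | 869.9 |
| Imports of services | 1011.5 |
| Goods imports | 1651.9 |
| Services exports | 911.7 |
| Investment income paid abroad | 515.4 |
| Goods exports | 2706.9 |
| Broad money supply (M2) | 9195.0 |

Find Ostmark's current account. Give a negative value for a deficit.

Goods balance = 2706.9 - 1651.9 = 1055.0
Services balance = 911.7 - 1011.5 = -99.8
Trade balance (goods + services) = 1055.0 + (-99.8) = 955.2
Net primary income = 869.9 - 515.4 = 354.5
Net secondary income = 18.4
Current account = 955.2 + 354.5 + 18.4 = 1328.1

1328.1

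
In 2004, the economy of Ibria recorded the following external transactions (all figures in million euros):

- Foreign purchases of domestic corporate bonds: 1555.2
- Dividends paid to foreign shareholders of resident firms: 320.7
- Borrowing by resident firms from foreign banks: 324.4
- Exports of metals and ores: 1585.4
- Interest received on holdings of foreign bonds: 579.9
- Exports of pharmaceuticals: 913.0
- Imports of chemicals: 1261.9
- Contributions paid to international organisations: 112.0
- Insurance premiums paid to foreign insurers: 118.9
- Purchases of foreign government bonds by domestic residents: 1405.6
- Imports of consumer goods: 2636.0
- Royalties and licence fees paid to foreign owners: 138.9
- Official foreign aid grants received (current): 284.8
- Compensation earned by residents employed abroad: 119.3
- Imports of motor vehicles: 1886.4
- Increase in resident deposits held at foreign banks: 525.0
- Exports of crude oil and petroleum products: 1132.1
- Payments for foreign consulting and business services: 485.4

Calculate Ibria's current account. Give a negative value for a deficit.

-2345.7

Goods: -1261.9 - 1886.4 + 1132.1 + 1585.4 + 913.0 - 2636.0 = -2153.8
Services: -118.9 - 485.4 - 138.9 = -743.2
Primary income: 119.3 - 320.7 + 579.9 = 378.5
Secondary income: 284.8 - 112.0 = 172.8
Current account = (-2153.8) + (-743.2) + 378.5 + 172.8 = -2345.7
(Excluded from the current account — financial account: foreign purchases of domestic corporate bonds 1555.2, borrowing by resident firms from foreign banks 324.4, purchases of foreign government bonds by domestic residents 1405.6, increase in resident deposits held at foreign banks 525.0.)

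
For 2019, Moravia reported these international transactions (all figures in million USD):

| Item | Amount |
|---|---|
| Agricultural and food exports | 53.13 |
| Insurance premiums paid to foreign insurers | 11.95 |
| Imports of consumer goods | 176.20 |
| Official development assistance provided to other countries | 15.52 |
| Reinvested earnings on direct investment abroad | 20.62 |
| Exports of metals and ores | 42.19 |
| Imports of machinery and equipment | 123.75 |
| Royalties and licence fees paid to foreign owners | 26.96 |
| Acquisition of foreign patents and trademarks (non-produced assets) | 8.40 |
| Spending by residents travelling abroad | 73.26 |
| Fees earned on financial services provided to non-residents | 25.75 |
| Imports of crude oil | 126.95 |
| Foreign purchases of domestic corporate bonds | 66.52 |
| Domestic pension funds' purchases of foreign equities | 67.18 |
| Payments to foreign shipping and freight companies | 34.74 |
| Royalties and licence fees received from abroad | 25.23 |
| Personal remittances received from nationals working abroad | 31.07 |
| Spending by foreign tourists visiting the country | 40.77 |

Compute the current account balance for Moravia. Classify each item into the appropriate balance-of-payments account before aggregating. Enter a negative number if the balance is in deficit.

-350.57

Goods: -123.75 - 176.20 + 42.19 + 53.13 - 126.95 = -331.58
Services: -34.74 - 26.96 + 25.23 + 25.75 + 40.77 - 11.95 - 73.26 = -55.16
Primary income: 20.62
Secondary income: -15.52 + 31.07 = 15.55
Current account = (-331.58) + (-55.16) + 20.62 + 15.55 = -350.57
(Excluded from the current account — capital account: acquisition of foreign patents and trademarks (non-produced assets) 8.40; financial account: foreign purchases of domestic corporate bonds 66.52, domestic pension funds' purchases of foreign equities 67.18.)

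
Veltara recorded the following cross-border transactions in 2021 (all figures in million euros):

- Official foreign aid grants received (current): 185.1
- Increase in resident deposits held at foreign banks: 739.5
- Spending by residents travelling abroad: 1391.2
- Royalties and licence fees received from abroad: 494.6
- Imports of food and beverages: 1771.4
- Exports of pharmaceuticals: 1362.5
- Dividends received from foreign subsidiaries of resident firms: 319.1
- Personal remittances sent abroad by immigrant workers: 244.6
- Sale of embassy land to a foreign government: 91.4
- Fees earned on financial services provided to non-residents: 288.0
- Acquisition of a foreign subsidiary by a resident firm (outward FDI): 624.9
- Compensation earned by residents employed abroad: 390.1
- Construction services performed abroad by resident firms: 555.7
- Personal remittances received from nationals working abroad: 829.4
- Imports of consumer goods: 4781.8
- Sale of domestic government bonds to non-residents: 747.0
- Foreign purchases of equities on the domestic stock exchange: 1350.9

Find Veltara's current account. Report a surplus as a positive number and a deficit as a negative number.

Goods: 1362.5 - 1771.4 - 4781.8 = -5190.7
Services: 288.0 + 555.7 + 494.6 - 1391.2 = -52.9
Primary income: 319.1 + 390.1 = 709.2
Secondary income: 185.1 - 244.6 + 829.4 = 769.9
Current account = (-5190.7) + (-52.9) + 709.2 + 769.9 = -3764.5
(Excluded from the current account — financial account: increase in resident deposits held at foreign banks 739.5, acquisition of a foreign subsidiary by a resident firm (outward FDI) 624.9, sale of domestic government bonds to non-residents 747.0, foreign purchases of equities on the domestic stock exchange 1350.9; capital account: sale of embassy land to a foreign government 91.4.)

-3764.5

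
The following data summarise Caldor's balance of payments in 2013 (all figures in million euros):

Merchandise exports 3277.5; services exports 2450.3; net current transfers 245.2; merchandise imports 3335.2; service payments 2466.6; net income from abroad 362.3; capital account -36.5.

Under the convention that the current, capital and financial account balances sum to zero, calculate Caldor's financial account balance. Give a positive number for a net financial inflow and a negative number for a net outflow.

-497.0

Goods balance = 3277.5 - 3335.2 = -57.7
Services balance = 2450.3 - 2466.6 = -16.3
Trade balance (goods + services) = -57.7 + (-16.3) = -74.0
Net primary income = 362.3
Net secondary income = 245.2
Current account = -74.0 + 362.3 + 245.2 = 533.5
Financial account = -(533.5 + (-36.5)) = -497.0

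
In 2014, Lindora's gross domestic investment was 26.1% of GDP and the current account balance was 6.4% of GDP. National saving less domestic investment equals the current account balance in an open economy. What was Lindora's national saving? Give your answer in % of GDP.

S = I + CA = 26.1 + 6.4 = 32.5

32.5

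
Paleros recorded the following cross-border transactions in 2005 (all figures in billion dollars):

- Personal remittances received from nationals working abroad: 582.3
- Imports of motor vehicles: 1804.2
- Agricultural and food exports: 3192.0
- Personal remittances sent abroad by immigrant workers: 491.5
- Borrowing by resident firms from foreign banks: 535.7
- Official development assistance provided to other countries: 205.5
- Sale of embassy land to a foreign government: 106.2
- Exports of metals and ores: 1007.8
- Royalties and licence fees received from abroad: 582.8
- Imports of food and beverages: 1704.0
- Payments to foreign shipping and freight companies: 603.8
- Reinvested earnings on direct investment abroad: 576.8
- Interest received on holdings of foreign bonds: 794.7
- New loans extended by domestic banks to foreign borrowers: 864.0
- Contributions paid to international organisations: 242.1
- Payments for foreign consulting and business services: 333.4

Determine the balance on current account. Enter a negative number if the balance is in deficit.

Goods: 3192.0 + 1007.8 - 1704.0 - 1804.2 = 691.6
Services: 582.8 - 603.8 - 333.4 = -354.4
Primary income: 576.8 + 794.7 = 1371.5
Secondary income: -242.1 - 205.5 + 582.3 - 491.5 = -356.8
Current account = 691.6 + (-354.4) + 1371.5 + (-356.8) = 1351.9
(Excluded from the current account — financial account: borrowing by resident firms from foreign banks 535.7, new loans extended by domestic banks to foreign borrowers 864.0; capital account: sale of embassy land to a foreign government 106.2.)

1351.9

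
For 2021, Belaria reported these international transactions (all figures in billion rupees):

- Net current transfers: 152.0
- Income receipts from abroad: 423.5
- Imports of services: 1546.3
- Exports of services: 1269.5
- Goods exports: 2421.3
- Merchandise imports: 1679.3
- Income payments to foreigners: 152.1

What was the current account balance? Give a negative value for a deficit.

888.6

Goods balance = 2421.3 - 1679.3 = 742.0
Services balance = 1269.5 - 1546.3 = -276.8
Trade balance (goods + services) = 742.0 + (-276.8) = 465.2
Net primary income = 423.5 - 152.1 = 271.4
Net secondary income = 152.0
Current account = 465.2 + 271.4 + 152.0 = 888.6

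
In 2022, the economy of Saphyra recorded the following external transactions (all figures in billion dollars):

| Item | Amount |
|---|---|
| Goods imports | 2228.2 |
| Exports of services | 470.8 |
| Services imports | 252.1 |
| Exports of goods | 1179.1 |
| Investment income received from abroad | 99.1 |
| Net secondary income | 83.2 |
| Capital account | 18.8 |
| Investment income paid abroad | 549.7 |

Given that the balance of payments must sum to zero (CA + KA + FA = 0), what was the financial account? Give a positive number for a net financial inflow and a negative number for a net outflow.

Goods balance = 1179.1 - 2228.2 = -1049.1
Services balance = 470.8 - 252.1 = 218.7
Trade balance (goods + services) = -1049.1 + 218.7 = -830.4
Net primary income = 99.1 - 549.7 = -450.6
Net secondary income = 83.2
Current account = -830.4 + (-450.6) + 83.2 = -1197.8
Financial account = -(-1197.8 + 18.8) = 1179.0

1179.0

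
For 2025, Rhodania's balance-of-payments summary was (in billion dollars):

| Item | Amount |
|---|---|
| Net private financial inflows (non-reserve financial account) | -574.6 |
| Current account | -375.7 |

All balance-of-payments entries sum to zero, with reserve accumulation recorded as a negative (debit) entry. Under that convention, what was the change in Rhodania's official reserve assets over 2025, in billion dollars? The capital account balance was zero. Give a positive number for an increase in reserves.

Official reserve transactions balance = -((-375.7) + (-574.6)) = 950.3
An accumulation of reserves is recorded as a debit (negative entry), so the change in the stock of reserves is the negative of that balance.
Change in official reserves = -(950.3) = -950.3

-950.3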